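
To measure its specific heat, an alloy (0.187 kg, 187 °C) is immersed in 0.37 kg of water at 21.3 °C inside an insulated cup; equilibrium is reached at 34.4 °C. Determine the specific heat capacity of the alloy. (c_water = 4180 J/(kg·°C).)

Heat gained plus heat lost sum to zero:
0.187·c·(34.4 − 187) + 0.37·4180·(34.4 − 21.3) = 0
-28.54 c = -20260
c = -20260/-28.54 ≈ 710 J/(kg·°C)

c ≈ 710 J/(kg·°C)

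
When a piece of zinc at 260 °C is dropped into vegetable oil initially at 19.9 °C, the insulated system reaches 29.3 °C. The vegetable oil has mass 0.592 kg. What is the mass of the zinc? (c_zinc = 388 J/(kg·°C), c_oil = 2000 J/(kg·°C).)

Net heat exchanged in the isolated system is zero:
m×388×(29.3 − 260) + 0.592×2000×(29.3 − 19.9) = 0
-89512 m = -11130
m = -11130/-89512 ≈ 0.1243 kg

m ≈ 0.124 kg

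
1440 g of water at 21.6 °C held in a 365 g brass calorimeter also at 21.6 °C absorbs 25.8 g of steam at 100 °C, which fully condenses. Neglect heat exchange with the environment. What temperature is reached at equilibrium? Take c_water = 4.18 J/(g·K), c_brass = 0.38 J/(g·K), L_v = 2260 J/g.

T_f ≈ 32.3 °C

Energy conservation, ΣQ = 0:
latent heat released on condensation: 25.8·2260 = 58308
  condensate cools 100→T: 25.8·4.18·(T − 100) = 107.84(T − 100)
  water warms: 1440·4.18·(T − 21.6) = 6019.2(T − 21.6)
  cup: 138.7(T − 21.6)
6265.7 T = 58308 + 10784 + 133011 = 202103
T ≈ 32.26 °C (< 100 °C, so full condensation is consistent).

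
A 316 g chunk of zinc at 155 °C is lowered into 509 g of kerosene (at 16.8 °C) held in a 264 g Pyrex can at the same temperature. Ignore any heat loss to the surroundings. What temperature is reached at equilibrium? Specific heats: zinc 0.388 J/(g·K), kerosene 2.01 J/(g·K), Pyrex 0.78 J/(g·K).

T_f ≈ 29.3 °C

Setting the total heat transfer to zero:
316·0.388·(T − 155) + 509·2.01·(T − 16.8) + 264·0.78·(T − 16.8) = 0
122.61(T − 155) + 1023.1(T − 16.8) + 205.92(T − 16.8) = 0
1351.6 T = 39652
T = 39652 / 1351.6 = 29.3 °C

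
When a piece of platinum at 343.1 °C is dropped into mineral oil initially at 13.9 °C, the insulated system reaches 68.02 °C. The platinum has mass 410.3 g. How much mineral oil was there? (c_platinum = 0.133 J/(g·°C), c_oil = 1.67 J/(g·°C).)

m ≈ 166 g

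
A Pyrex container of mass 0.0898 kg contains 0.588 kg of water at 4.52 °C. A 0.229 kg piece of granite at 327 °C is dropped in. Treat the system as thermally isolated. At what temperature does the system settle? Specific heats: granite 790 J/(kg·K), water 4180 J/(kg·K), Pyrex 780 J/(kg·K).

T_f ≈ 26.1 °C

Heat gained plus heat lost sum to zero:
0.229·790·(T − 327) + 0.588·4180·(T − 4.52) + 0.0898·780·(T − 4.52) = 0
180.91(T − 327) + 2457.8(T − 4.52) + 70.04(T − 4.52) = 0
(180.91 + 2457.8 + 70.04) T = 180.91·327 + 2457.8·4.52 + 70.04·4.52
T ≈ 26.06 °C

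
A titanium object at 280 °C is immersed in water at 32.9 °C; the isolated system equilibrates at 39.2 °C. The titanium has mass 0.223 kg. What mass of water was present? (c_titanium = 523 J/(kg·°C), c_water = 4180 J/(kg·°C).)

m ≈ 1.07 kg

Heat gained plus heat lost sum to zero:
0.223·523·(39.2 − 280) + m·4180·(39.2 − 32.9) = 0
26334 m = 28084
m = 28084/26334 ≈ 1.066 kg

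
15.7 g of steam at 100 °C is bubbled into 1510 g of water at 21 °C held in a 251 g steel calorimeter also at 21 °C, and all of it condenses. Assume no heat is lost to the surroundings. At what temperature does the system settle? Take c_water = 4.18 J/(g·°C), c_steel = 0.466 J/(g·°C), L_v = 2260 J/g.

T_f ≈ 27.3 °C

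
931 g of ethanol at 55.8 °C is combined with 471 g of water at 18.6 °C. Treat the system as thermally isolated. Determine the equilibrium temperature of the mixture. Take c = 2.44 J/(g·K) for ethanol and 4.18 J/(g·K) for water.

Heat lost by the ethanol equals heat gained by the water:
931×2.44×(55.8 − T) = 471×4.18×(T − 18.6)
2271.6(55.8 − T) = 1968.8(T − 18.6)
4240.4 T = 163377  ⇒  T ≈ 38.53 °C

T_f ≈ 38.5 °C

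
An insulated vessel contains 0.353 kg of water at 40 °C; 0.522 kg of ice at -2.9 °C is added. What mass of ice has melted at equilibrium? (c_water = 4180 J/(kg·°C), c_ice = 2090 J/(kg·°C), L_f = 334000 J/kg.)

Heat available from the water dropping to 0 °C: 0.353·4180·40 = 59022 J.
Of that, 0.522·2090·2.9 = 3163.8 J goes to bring the ice to 0 °C, leaving 55858 J.
Melting all 0.522 kg of ice would need 0.522·334000 = 174348 J.
Since 55858 < 174348 J, not all the ice melts; equilibrium is at 0 °C.
m_melt = 55858 / L_f = 0.1672 kg.

m_melted ≈ 0.167 kg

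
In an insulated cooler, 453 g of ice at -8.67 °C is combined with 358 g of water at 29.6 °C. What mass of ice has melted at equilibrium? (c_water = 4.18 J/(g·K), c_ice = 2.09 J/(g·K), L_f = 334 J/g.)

Cooling the water to 0 °C releases 358·4.18·29.6 = 44295 J.
Warming the ice to 0 °C takes 453·2.09·8.67 = 8208.5 J, leaving 36086 J for melting.
To melt every bit of ice: 453·334 = 151302 J.
Since 36086 < 151302 J, not all the ice melts; equilibrium is at 0 °C.
m_melt = 36086 / L_f = 108 g.

m_melted ≈ 108 g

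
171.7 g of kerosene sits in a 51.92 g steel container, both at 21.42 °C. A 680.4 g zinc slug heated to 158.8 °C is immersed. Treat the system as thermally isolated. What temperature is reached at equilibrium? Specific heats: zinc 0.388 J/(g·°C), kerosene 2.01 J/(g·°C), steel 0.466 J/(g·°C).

T_f ≈ 78.7 °C

Energy conservation, ΣQ = 0:
680.4*0.388*(T − 158.8) + 171.7*2.01*(T − 21.42) + 51.92*0.466*(T − 21.42) = 0
264(T − 158.8) + 345.12(T − 21.42) + 24.19(T − 21.42) = 0
(264 + 345.12 + 24.19) T = 264*158.8 + 345.12*21.42 + 24.19*21.42
T = 49833/633.31 ≈ 78.69 °C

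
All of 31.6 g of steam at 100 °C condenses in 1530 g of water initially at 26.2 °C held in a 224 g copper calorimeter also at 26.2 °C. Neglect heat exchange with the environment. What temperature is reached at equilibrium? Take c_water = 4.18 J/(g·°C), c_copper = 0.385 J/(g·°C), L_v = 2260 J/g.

Sum of m c ΔT and latent-heat terms is zero:
latent heat released on condensation: 31.6×2260 = 71416
  condensed water 100 °C→T: 132.09(T − 100)
  water warms: 1530×4.18×(T − 26.2) = 6395.4(T − 26.2)
  copper cup: 224×0.385×(T − 26.2) = 86.24(T − 26.2)
6613.7 T = 71416 + 13209 + 169819 = 254444
T ≈ 38.47 °C (< 100 °C, so full condensation is consistent).

T_f ≈ 38.5 °C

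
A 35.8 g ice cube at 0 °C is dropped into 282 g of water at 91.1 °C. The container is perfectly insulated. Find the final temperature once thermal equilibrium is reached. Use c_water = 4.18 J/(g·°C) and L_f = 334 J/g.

Conservation of energy gives ΣQ = 0:
fusion: m_ice L_f = 35.8·334 = 11957
  warm the meltwater: 149.64 T
  water cools: 282·4.18·(T − 91.1) = 1178.8(T − 91.1)
1328.4 T = 107385 − 11957 = 95428
T ≈ 71.84 °C — above 0 °C, consistent with complete melting.

T_f ≈ 71.8 °C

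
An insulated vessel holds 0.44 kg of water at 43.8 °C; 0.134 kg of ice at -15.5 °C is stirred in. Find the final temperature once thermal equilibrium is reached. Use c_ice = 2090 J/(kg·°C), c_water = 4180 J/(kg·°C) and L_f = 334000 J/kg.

Taking heat into each body as positive, Σ m c ΔT = 0:
ice -15.5→0 °C: 0.134·2090·15.5 = 4340.9; fusion: m_ice L_f = 0.134·334000 = 44756; meltwater 0→T: 0.134·4180·T = 560.12 T; water cools: 0.44·4180·(T − 43.8) = 1839.2(T − 43.8)
2399.3 T = 80557 − 49097 = 31460
T ≈ 13.11 °C. Since T > 0 °C, the all-ice-melts assumption holds.

T_f ≈ 13.1 °C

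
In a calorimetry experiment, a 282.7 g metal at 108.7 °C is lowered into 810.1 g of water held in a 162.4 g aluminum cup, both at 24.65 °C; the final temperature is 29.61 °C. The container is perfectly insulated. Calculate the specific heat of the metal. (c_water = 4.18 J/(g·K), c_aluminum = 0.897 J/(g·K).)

Heat gained plus heat lost sum to zero:
282.7×c×(29.61 − 108.7) + 810.1×4.18×(29.61 − 24.65) + 162.4×0.897×(29.61 − 24.65) = 0
-22359 c = -17518
c = -17518/-22359 ≈ 0.7835 J/(g·K)

c ≈ 0.784 J/(g·K)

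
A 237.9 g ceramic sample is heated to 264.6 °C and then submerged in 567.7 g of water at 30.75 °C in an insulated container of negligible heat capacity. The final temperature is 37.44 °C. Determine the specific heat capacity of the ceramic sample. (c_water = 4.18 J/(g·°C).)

c ≈ 0.294 J/(g·°C)

m_s c (T_s − T_f) = m_water c_water (T_f − T_0):
237.9×c×(264.6 − 37.44) = 567.7×4.18×(37.44 − 30.75)
54041 c = 15875  ⇒  c ≈ 0.2938 J/(g·°C)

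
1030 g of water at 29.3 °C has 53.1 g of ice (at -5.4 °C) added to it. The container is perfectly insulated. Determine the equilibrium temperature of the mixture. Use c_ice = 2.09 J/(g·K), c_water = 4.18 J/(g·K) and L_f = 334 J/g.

T_f ≈ 23.8 °C

Let T be the final temperature. ΣQ_i = 0:
warm ice to 0 °C: 53.1×2.09×(0 − (-5.4)) = 599.29
  fusion: m_ice L_f = 53.1×334 = 17735
  meltwater 0→T: 53.1×4.18×T = 221.96 T
  water cools: 1030×4.18×(T − 29.3) = 4305.4(T − 29.3)
4527.4 T = 126148 − 18335 = 107814
T ≈ 23.81 °C — above 0 °C, consistent with complete melting.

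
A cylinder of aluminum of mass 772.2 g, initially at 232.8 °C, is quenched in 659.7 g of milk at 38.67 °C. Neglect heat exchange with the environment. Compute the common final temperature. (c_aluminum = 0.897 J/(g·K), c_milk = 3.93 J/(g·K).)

T_f ≈ 79.6 °C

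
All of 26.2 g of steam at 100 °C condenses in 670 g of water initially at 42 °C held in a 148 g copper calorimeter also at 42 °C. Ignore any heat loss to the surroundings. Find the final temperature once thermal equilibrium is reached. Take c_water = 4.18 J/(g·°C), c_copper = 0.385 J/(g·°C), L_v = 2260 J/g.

Energy conservation, ΣQ = 0:
condense steam: −26.2×2260 = −59212
  condensate cools 100→T: 26.2×4.18×(T − 100) = 109.52(T − 100)
  original water: 2800.6(T − 42)
  cup: 56.98(T − 42)
2967.1 T = 59212 + 10952 + 120018 = 190182
T ≈ 64.10 °C, under the boiling point, so the assumption holds.

T_f ≈ 64.1 °C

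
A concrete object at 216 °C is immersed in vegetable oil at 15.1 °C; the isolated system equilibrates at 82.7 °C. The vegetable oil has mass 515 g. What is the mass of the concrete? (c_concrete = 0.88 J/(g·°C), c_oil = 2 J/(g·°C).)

m ≈ 594 g

|Q_concrete| = |Q_oil|:
m×0.88×(216 − 82.7) = 515×2×(82.7 − 15.1)
117.3 m = 69628  ⇒  m ≈ 593.6 g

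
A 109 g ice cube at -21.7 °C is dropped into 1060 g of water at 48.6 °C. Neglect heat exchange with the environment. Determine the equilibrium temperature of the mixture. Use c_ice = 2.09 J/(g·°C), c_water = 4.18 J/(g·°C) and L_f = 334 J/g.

Energy conservation, ΣQ = 0:
warm ice to 0 °C: 109×2.09×(0 − (-21.7)) = 4943.5
  melt ice: 109×334 = 36406
  meltwater 0→T: 109×4.18×T = 455.62 T
  water: 4430.8(T − 48.6)
4886.4 T = 215337 − 41349 = 173987
T ≈ 35.61 °C — above 0 °C, consistent with complete melting.

T_f ≈ 35.6 °C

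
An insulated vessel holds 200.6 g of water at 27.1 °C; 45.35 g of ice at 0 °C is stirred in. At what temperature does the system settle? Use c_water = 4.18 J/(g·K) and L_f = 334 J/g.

Setting the total heat transfer to zero:
fusion: m_ice L_f = 45.35×334 = 15147; warm the meltwater: 189.56 T; water: 838.51(T − 27.1)
1028.1 T = 22724 − 15147 = 7576.7
T ≈ 7.37 °C (positive, so assuming full melt was valid).

T_f ≈ 7.4 °C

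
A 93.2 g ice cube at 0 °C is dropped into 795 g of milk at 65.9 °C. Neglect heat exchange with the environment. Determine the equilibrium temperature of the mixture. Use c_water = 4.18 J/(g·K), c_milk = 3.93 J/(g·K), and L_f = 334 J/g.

Taking heat into each body as positive, Σ m c ΔT = 0:
latent heat to melt: 93.2·334 = 31129; warm the meltwater: 389.58 T; milk cools: 795·3.93·(T − 65.9) = 3124.3(T − 65.9)
3513.9 T = 205895 − 31129 = 174766
T ≈ 49.74 °C. Since T > 0 °C, the all-ice-melts assumption holds.

T_f ≈ 49.7 °C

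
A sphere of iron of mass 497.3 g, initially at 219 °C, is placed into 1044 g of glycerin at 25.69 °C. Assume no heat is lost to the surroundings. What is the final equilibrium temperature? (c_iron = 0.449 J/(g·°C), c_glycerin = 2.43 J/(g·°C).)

With ΣQ=0 the equilibrium temperature is the m·c-weighted mean:
T_f = (223.29·219 + 2536.9·25.69) / (223.29 + 2536.9)
    = 114073 / 2760.2 ≈ 41.33 °C

T_f ≈ 41.3 °C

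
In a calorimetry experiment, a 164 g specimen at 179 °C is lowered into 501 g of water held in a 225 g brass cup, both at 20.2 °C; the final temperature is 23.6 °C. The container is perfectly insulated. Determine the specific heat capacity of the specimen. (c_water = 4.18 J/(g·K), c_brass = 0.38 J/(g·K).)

Setting the total heat transfer to zero:
164·c·(23.6 − 179) + 501·4.18·(23.6 − 20.2) + 225·0.38·(23.6 − 20.2) = 0
-25486 c = -7410.9
c = -7410.9/-25486 ≈ 0.2908 J/(g·K)

c ≈ 0.291 J/(g·K)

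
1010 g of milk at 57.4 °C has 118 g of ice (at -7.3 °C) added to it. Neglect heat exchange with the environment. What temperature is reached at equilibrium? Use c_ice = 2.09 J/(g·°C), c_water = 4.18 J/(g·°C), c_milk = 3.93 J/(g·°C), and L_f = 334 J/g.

Heat gained plus heat lost sum to zero:
warm ice to 0 °C: 118×2.09×(0 − (-7.3)) = 1800.3; fusion: m_ice L_f = 118×334 = 39412; meltwater 0→T: 118×4.18×T = 493.24 T; milk: 3969.3(T − 57.4)
4462.5 T = 227838 − 41212 = 186625
T ≈ 41.82 °C. Since T > 0 °C, the all-ice-melts assumption holds.

T_f ≈ 41.8 °C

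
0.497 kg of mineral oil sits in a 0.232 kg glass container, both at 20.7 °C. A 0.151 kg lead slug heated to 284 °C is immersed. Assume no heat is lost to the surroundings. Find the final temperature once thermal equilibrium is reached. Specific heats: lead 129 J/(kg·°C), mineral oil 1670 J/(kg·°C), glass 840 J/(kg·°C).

Let T be the final temperature. ΣQ_i = 0:
0.151×129×(T − 284) + 0.497×1670×(T − 20.7) + 0.232×840×(T − 20.7) = 0
1044.3 T = 26747
T = 26747/1044.3 ≈ 25.61 °C

T_f ≈ 25.6 °C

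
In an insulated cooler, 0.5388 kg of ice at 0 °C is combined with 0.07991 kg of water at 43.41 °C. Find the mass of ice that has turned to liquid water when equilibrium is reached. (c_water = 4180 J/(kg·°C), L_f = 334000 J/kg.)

m_melted ≈ 0.0434 kg

Heat available from the water dropping to 0 °C: 0.07991×4180×43.41 = 14500 J.
Melting all 0.5388 kg of ice would need 0.5388×334000 = 179959 J.
14500 J < 179959 J, so only part of the ice melts and the system sits at 0 °C.
Mass melted = 14500/334000 ≈ 0.04341 kg.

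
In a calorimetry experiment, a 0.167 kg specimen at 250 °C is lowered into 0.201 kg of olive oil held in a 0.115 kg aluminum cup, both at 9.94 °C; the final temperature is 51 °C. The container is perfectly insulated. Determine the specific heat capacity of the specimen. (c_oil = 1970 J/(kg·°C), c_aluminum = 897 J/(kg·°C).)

c ≈ 617 J/(kg·°C)

Energy conservation, ΣQ = 0:
0.167×c×(51 − 250) + 0.201×1970×(51 − 9.94) + 0.115×897×(51 − 9.94) = 0
-33.23 c = -20494
c = -20494/-33.23 ≈ 616.7 J/(kg·°C)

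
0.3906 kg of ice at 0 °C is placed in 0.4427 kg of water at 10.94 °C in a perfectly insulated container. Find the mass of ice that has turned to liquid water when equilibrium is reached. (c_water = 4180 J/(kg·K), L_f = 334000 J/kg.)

m_melted ≈ 0.0606 kg

Cooling the water to 0 °C releases 0.4427·4180·10.94 = 20244 J.
Fully melting the ice requires m_ice L_f = 0.3906·334000 = 130460 J.
Since 20244 < 130460 J, not all the ice melts; equilibrium is at 0 °C.
m_melted·334000 = 20244  ⇒  m_melted ≈ 0.06061 kg.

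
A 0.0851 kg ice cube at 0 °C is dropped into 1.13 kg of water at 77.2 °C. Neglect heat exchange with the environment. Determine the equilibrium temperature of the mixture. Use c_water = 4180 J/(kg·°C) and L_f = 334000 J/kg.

T_f ≈ 66.2 °C

Conservation of energy gives ΣQ = 0:
latent heat to melt: 0.0851·334000 = 28423
  warm the meltwater: 355.72 T
  water cools: 1.13·4180·(T − 77.2) = 4723.4(T − 77.2)
5079.1 T = 364646 − 28423 = 336223
T ≈ 66.20 °C — above 0 °C, consistent with complete melting.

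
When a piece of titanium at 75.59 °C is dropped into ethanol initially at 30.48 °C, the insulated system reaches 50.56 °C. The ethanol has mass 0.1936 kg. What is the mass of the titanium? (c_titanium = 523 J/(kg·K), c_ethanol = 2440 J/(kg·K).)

Conservation of energy gives ΣQ = 0:
m·523·(50.56 − 75.59) + 0.1936·2440·(50.56 − 30.48) = 0
-13091 m = -9485.5
m = -9485.5/-13091 ≈ 0.7246 kg

m ≈ 0.725 kg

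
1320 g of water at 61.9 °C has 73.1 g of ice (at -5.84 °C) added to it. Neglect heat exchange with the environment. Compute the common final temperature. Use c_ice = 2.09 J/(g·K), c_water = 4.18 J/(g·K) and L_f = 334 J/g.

Let T be the final temperature. ΣQ_i = 0:
ice -5.84→0 °C: 73.1·2.09·5.84 = 892.23; latent heat to melt: 73.1·334 = 24415; meltwater 0→T: 73.1·4.18·T = 305.56 T; water cools: 1320·4.18·(T − 61.9) = 5517.6(T − 61.9)
5823.2 T = 341539 − 25308 = 316232
T ≈ 54.31 °C (positive, so assuming full melt was valid).

T_f ≈ 54.3 °C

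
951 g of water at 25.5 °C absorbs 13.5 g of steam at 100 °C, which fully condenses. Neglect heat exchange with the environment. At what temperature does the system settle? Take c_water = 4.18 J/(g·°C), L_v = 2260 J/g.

T_f ≈ 34.1 °C

Sum of m c ΔT and latent-heat terms is zero:
steam→water at 100 °C releases m L_v = 13.5×2260 = 30510; condensate cools 100→T: 13.5×4.18×(T − 100) = 56.43(T − 100); water warms: 951×4.18×(T − 25.5) = 3975.2(T − 25.5)
4031.6 T = 30510 + 5643 + 101367 = 137520
T ≈ 34.11 °C — below 100 °C, confirming all the steam condensed.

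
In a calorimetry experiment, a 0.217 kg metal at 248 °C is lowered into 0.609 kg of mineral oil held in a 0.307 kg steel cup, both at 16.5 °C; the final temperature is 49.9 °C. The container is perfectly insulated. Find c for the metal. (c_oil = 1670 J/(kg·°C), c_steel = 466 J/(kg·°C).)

Heat gained plus heat lost sum to zero:
0.217·c·(49.9 − 248) + 0.609·1670·(49.9 − 16.5) + 0.307·466·(49.9 − 16.5) = 0
-42.99 c = -38747
c = -38747/-42.99 ≈ 901.4 J/(kg·°C)

c ≈ 901 J/(kg·°C)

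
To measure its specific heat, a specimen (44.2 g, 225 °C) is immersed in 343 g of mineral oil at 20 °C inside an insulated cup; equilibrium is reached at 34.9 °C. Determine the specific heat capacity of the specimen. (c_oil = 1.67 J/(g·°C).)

c ≈ 1.02 J/(g·°C)

Heat lost by the specimen = heat gained by the oil:
44.2·c·(225 − 34.9) = 343·1.67·(34.9 − 20)
8402.4 c = 8534.9  ⇒  c ≈ 1.016 J/(g·°C)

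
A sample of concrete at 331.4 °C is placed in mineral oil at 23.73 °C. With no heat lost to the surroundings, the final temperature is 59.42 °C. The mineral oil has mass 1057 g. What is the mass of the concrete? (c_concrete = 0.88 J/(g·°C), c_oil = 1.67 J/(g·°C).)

m ≈ 263 g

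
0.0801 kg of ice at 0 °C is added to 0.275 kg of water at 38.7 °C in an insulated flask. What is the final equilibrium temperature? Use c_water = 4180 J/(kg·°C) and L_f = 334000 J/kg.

Energy balance with sensible and latent terms:
melt ice: 0.0801·334000 = 26753; warm the meltwater: 334.82 T; water cools: 0.275·4180·(T − 38.7) = 1149.5(T − 38.7)
1484.3 T = 44486 − 26753 = 17732
T ≈ 11.95 °C. Since T > 0 °C, the all-ice-melts assumption holds.

T_f ≈ 11.9 °C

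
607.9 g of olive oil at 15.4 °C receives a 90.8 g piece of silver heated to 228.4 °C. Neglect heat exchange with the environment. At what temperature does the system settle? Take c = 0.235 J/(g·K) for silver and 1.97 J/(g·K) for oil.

Energy conservation, ΣQ = 0:
90.8×0.235×(T − 228.4) + 607.9×1.97×(T − 15.4) = 0
21.34(T − 228.4) + 1197.6(T − 15.4) = 0
1218.9 T = 23316
T ≈ 19.13 °C

T_f ≈ 19.1 °C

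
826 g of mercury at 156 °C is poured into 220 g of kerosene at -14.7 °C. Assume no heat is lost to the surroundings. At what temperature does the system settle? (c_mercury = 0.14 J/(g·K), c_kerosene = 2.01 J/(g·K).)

T_f ≈ 20.7 °C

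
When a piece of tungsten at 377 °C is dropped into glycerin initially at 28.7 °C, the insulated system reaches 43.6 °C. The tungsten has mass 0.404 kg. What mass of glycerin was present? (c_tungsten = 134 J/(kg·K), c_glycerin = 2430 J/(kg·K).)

Heat lost by the tungsten = heat gained by the glycerin:
0.404·134·(377 − 43.6) = m·2430·(43.6 − 28.7)
36207 m = 18049  ⇒  m ≈ 0.4985 kg

m ≈ 0.498 kg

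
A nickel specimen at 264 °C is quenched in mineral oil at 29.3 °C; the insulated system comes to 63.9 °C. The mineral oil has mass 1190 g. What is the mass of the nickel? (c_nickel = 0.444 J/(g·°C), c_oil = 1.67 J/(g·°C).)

m ≈ 774 g

Energy conservation, ΣQ = 0:
m·0.444·(63.9 − 264) + 1190·1.67·(63.9 − 29.3) = 0
-88.84 m = -68761
m = -68761/-88.84 ≈ 773.9 g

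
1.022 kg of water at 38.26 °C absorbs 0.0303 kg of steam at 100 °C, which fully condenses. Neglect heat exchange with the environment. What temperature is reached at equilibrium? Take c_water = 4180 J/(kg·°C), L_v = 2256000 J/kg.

Conservation of energy gives ΣQ = 0:
latent heat released on condensation: 0.0303·2256000 = 68357; condensate cools 100→T: 0.0303·4180·(T − 100) = 126.65(T − 100); original water: 4272(T − 38.26)
4398.6 T = 68357 + 12665 + 163445 = 244467
T ≈ 55.58 °C, under the boiling point, so the assumption holds.

T_f ≈ 55.6 °C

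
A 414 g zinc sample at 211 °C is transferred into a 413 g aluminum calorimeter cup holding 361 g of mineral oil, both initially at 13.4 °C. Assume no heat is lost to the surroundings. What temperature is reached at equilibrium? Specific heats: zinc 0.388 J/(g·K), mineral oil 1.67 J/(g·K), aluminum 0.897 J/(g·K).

Setting the total heat transfer to zero:
414*0.388*(T − 211) + 361*1.67*(T − 13.4) + 413*0.897*(T − 13.4) = 0
160.63(T − 211) + 602.87(T − 13.4) + 370.46(T − 13.4) = 0
(160.63 + 602.87 + 370.46) T = 160.63*211 + 602.87*13.4 + 370.46*13.4
T = 46936 / 1134 = 41.4 °C

T_f ≈ 41.4 °C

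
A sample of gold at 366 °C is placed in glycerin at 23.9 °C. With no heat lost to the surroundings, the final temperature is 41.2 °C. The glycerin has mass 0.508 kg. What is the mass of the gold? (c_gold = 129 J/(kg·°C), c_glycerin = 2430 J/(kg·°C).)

Heat gained plus heat lost sum to zero:
m·129·(41.2 − 366) + 0.508·2430·(41.2 − 23.9) = 0
-41899 m = -21356
m = -21356/-41899 ≈ 0.5097 kg

m ≈ 0.51 kg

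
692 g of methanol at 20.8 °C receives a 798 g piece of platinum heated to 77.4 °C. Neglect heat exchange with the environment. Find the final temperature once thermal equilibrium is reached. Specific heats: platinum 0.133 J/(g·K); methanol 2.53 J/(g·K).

T_f = Σ m_i c_i T_i / Σ m_i c_i:
T_f = (106.13×77.4 + 1750.8×20.8) / (106.13 + 1750.8)
    = 44631 / 1856.9 ≈ 24.04 °C

T_f ≈ 24.0 °C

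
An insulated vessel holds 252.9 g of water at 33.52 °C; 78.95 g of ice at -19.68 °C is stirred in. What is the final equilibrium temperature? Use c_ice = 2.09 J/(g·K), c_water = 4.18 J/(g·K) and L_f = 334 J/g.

T_f ≈ 4.2 °C

Setting the total heat transfer to zero:
ice -19.68→0 °C: 78.95·2.09·19.68 = 3247.3
  fusion: m_ice L_f = 78.95·334 = 26369
  warm the meltwater: 330.01 T
  water: 1057.1(T − 33.52)
1387.1 T = 35435 − 29617 = 5818.1
T ≈ 4.19 °C. Since T > 0 °C, the all-ice-melts assumption holds.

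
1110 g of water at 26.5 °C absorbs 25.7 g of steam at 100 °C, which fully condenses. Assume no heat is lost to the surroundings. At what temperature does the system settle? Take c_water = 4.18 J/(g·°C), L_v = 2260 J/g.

T_f ≈ 40.4 °C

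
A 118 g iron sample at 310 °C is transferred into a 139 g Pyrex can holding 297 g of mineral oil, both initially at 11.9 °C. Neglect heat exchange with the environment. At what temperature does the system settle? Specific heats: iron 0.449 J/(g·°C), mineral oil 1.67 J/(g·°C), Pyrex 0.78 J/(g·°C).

T_f ≈ 35.9 °C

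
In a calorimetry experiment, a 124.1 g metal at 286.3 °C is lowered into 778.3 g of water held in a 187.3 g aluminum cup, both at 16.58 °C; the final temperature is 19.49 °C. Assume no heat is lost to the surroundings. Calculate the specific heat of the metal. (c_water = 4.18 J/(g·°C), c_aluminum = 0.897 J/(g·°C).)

c ≈ 0.301 J/(g·°C)

Net heat exchanged in the isolated system is zero:
124.1×c×(19.49 − 286.3) + 778.3×4.18×(19.49 − 16.58) + 187.3×0.897×(19.49 − 16.58) = 0
-33111 c = -9956
c = -9956/-33111 ≈ 0.3007 J/(g·°C)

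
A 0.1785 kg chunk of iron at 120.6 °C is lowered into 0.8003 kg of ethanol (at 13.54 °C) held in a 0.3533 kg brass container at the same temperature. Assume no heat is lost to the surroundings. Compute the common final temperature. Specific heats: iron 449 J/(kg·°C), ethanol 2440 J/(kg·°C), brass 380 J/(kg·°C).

With ΣQ=0 the equilibrium temperature is the m·c-weighted mean:
T_f = (80.15·120.6 + 1952.7·13.54 + 134.25·13.54) / (80.15 + 1952.7 + 134.25)
    = 37923 / 2167.1 ≈ 17.50 °C

T_f ≈ 17.5 °C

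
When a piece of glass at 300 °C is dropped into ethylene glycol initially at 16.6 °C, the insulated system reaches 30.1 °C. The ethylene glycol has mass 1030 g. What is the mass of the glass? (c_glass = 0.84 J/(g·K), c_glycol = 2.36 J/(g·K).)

m ≈ 145 g

Let T be the final temperature. ΣQ_i = 0:
m×0.84×(30.1 − 300) + 1030×2.36×(30.1 − 16.6) = 0
-226.72 m = -32816
m = -32816/-226.72 ≈ 144.7 g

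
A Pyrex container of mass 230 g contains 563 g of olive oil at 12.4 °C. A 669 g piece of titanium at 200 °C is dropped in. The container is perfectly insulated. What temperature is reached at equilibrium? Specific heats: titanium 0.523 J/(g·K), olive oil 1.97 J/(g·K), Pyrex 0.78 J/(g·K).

T_f ≈ 52.5 °C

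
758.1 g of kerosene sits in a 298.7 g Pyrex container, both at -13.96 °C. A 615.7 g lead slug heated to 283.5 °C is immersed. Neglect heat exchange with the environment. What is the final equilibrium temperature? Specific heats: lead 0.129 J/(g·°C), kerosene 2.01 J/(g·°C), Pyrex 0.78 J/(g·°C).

T_f ≈ -1.1 °C

Taking heat into each body as positive, Σ m c ΔT = 0:
615.7×0.129×(T − 283.5) + 758.1×2.01×(T − (-13.96)) + 298.7×0.78×(T − (-13.96)) = 0
79.43(T − 283.5) + 1523.8(T − (-13.96)) + 232.99(T − (-13.96)) = 0
(79.43 + 1523.8 + 232.99) T = 79.43×283.5 + 1523.8×(-13.96) + 232.99×(-13.96)
T ≈ -1.09 °C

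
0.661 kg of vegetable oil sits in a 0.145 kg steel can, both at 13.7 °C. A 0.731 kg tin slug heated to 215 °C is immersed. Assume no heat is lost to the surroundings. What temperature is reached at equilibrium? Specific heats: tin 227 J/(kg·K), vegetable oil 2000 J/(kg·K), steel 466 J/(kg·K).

T_f ≈ 35.2 °C

Setting the total heat transfer to zero:
0.731*227*(T − 215) + 0.661*2000*(T − 13.7) + 0.145*466*(T − 13.7) = 0
165.94(T − 215) + 1322(T − 13.7) + 67.57(T − 13.7) = 0
1555.5 T = 54714
T = 54714 / 1555.5 = 35.2 °C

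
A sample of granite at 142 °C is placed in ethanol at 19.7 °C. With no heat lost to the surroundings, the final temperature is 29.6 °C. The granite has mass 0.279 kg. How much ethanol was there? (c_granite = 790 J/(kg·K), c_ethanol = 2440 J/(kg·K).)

Setting the total heat transfer to zero:
0.279×790×(29.6 − 142) + m×2440×(29.6 − 19.7) = 0
24156 m = 24774
m = 24774/24156 ≈ 1.026 kg

m ≈ 1.03 kg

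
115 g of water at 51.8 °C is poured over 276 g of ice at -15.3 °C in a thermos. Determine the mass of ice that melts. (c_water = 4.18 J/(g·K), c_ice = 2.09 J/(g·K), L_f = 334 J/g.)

m_melted ≈ 48.1 g

Cooling the water to 0 °C releases 115·4.18·51.8 = 24900 J.
Of that, 276·2.09·15.3 = 8825.7 J goes to bring the ice to 0 °C, leaving 16075 J.
To melt every bit of ice: 276·334 = 92184 J.
16075 J < 92184 J, so only part of the ice melts and the system sits at 0 °C.
m_melt = 16075 / L_f = 48.13 g.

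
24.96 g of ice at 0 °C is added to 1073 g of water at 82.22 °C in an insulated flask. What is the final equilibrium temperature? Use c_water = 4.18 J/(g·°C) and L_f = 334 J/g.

T_f ≈ 78.5 °C

Let T be the final temperature. ΣQ_i = 0:
fusion: m_ice L_f = 24.96×334 = 8336.6
  warm the meltwater: 104.33 T
  water cools: 1073×4.18×(T − 82.22) = 4485.1(T − 82.22)
4589.5 T = 368768 − 8336.6 = 360432
T ≈ 78.53 °C (positive, so assuming full melt was valid).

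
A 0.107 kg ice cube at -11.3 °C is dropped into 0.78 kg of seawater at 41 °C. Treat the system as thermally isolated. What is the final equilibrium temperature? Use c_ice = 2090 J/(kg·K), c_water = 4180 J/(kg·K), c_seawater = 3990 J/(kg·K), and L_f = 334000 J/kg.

T_f ≈ 25.1 °C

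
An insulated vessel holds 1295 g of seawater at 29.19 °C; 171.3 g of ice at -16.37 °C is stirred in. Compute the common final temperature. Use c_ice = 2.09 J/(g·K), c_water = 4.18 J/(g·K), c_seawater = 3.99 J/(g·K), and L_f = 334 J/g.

T_f ≈ 14.9 °C

Setting the total heat transfer to zero:
warm ice to 0 °C: 171.3×2.09×(0 − (-16.37)) = 5860.7; melt ice: 171.3×334 = 57214; meltwater 0→T: 171.3×4.18×T = 716.03 T; seawater cools: 1295×3.99×(T − 29.19) = 5167.1(T − 29.19)
5883.1 T = 150826 − 63075 = 87751
T ≈ 14.92 °C — above 0 °C, consistent with complete melting.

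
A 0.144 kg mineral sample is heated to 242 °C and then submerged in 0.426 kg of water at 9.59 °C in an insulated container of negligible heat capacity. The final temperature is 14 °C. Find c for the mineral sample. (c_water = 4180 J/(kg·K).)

Heat lost by the mineral sample = heat gained by the water:
0.144×c×(242 − 14) = 0.426×4180×(14 − 9.59)
32.83 c = 7852.8  ⇒  c ≈ 239.2 J/(kg·K)

c ≈ 239 J/(kg·K)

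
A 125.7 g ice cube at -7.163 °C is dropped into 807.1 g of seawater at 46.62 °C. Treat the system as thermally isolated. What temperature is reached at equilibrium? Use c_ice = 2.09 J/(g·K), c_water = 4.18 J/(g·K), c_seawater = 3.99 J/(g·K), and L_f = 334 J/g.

Heat gained plus heat lost sum to zero:
warm ice to 0 °C: 125.7·2.09·(0 − (-7.163)) = 1881.8; latent heat to melt: 125.7·334 = 41984; warm the meltwater: 525.43 T; seawater: 3220.3(T − 46.62)
3745.8 T = 150132 − 43866 = 106266
T ≈ 28.37 °C (positive, so assuming full melt was valid).

T_f ≈ 28.4 °C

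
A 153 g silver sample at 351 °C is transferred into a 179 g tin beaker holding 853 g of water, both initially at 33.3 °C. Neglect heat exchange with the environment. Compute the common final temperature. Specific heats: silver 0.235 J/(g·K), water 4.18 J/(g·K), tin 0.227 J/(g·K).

Taking heat into each body as positive, Σ m c ΔT = 0:
153×0.235×(T − 351) + 853×4.18×(T − 33.3) + 179×0.227×(T − 33.3) = 0
(35.95 + 3565.5 + 40.63) T = 35.95×351 + 3565.5×33.3 + 40.63×33.3
T = 132706/3642.1 ≈ 36.44 °C

T_f ≈ 36.4 °C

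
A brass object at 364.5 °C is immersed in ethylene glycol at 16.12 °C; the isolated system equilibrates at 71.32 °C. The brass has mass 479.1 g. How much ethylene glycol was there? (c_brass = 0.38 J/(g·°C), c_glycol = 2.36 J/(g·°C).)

Energy conservation, ΣQ = 0:
479.1·0.38·(71.32 − 364.5) + m·2.36·(71.32 − 16.12) = 0
130.27 m = 53376
m = 53376/130.27 ≈ 409.7 g

m ≈ 410 g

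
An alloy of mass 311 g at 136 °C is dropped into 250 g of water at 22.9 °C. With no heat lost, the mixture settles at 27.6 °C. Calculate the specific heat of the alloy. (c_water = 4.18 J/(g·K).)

c ≈ 0.146 J/(g·K)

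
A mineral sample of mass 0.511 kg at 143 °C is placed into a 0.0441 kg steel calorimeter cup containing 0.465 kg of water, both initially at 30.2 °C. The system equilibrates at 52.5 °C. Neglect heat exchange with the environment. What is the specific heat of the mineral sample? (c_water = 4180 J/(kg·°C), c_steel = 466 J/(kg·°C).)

Setting the total heat transfer to zero:
0.511×c×(52.5 − 143) + 0.465×4180×(52.5 − 30.2) + 0.0441×466×(52.5 − 30.2) = 0
-46.25 c = -43803
c = -43803/-46.25 ≈ 947.2 J/(kg·°C)

c ≈ 947 J/(kg·°C)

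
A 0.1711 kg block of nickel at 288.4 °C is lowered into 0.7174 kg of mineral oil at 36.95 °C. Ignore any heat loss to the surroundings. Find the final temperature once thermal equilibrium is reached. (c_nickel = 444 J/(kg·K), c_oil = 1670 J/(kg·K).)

With ΣQ=0 the equilibrium temperature is the m·c-weighted mean:
T_f = (75.97×288.4 + 1198.1×36.95) / (75.97 + 1198.1)
    = 66178 / 1274 ≈ 51.94 °C

T_f ≈ 51.9 °C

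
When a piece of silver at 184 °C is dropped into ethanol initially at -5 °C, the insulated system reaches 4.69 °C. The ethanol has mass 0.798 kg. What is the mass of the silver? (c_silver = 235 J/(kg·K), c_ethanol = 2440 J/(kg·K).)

m ≈ 0.448 kg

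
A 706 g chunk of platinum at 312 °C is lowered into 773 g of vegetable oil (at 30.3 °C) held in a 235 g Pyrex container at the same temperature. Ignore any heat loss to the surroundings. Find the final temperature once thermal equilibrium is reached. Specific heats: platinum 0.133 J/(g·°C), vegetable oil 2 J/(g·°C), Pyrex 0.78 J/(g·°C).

T_f ≈ 44.8 °C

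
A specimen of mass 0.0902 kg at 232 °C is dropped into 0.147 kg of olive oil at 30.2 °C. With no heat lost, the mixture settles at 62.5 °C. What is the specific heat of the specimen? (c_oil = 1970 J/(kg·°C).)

c ≈ 612 J/(kg·°C)

Heat lost by the specimen = heat gained by the oil:
0.0902·c·(232 − 62.5) = 0.147·1970·(62.5 − 30.2)
15.29 c = 9353.8  ⇒  c ≈ 611.8 J/(kg·°C)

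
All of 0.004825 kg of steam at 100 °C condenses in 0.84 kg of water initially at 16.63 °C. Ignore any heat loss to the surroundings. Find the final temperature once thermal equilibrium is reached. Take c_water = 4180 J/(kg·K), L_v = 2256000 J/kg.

T_f ≈ 20.2 °C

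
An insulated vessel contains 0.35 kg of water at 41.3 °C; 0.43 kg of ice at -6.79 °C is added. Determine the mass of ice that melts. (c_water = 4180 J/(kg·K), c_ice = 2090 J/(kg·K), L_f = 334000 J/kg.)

m_melted ≈ 0.163 kg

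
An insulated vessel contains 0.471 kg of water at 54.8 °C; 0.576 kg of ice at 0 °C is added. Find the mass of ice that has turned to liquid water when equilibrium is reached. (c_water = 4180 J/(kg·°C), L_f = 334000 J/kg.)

m_melted ≈ 0.323 kg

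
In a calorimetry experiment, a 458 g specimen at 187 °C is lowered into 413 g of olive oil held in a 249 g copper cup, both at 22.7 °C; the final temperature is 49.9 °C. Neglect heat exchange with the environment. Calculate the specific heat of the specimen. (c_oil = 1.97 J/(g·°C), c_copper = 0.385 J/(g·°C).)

c ≈ 0.394 J/(g·°C)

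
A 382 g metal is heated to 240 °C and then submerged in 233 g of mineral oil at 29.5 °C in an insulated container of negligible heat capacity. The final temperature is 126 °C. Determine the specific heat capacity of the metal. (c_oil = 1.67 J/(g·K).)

c ≈ 0.862 J/(g·K)

Heat lost by the metal = heat gained by the oil:
382×c×(240 − 126) = 233×1.67×(126 − 29.5)
43548 c = 37549  ⇒  c ≈ 0.8622 J/(g·K)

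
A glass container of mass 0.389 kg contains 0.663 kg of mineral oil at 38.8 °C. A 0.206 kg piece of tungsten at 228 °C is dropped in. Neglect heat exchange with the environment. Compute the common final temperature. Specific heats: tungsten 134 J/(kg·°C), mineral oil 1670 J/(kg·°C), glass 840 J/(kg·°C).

T_f ≈ 42.4 °C

Taking heat into each body as positive, Σ m c ΔT = 0:
0.206*134*(T − 228) + 0.663*1670*(T − 38.8) + 0.389*840*(T − 38.8) = 0
1461.6 T = 61932
T = 61932/1461.6 ≈ 42.37 °C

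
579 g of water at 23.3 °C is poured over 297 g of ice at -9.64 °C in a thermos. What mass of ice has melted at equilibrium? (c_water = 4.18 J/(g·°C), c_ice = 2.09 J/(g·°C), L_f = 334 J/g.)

m_melted ≈ 151 g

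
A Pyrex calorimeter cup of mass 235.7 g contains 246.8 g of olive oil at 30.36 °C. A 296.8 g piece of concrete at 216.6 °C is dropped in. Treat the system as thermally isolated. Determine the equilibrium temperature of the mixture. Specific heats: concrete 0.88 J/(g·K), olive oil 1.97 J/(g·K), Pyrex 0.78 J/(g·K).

T_f ≈ 82.6 °C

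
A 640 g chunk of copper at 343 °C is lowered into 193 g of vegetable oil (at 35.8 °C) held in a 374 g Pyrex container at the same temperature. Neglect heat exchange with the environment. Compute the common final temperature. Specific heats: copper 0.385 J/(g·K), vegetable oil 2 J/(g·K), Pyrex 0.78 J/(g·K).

Net heat exchanged in the isolated system is zero:
640·0.385·(T − 343) + 193·2·(T − 35.8) + 374·0.78·(T − 35.8) = 0
246.4(T − 343) + 386(T − 35.8) + 291.72(T − 35.8) = 0
924.12 T = 108778
T = 108778/924.12 ≈ 117.71 °C

T_f ≈ 117.7 °C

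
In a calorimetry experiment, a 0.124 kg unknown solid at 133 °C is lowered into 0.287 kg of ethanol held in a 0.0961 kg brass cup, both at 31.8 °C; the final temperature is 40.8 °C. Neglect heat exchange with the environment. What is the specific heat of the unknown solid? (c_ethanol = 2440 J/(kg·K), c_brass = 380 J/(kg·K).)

c ≈ 580 J/(kg·K)

Taking heat into each body as positive, Σ m c ΔT = 0:
0.124·c·(40.8 − 133) + 0.287·2440·(40.8 − 31.8) + 0.0961·380·(40.8 − 31.8) = 0
-11.43 c = -6631.2
c = -6631.2/-11.43 ≈ 580 J/(kg·K)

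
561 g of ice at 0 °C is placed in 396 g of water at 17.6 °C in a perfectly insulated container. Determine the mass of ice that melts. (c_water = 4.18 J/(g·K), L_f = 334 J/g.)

m_melted ≈ 87.2 g

Cooling the water to 0 °C releases 396×4.18×17.6 = 29133 J.
Melting all 561 g of ice would need 561×334 = 187374 J.
That's not enough to melt it all — equilibrium is at 0 °C with ice remaining.
Mass melted = 29133/334 ≈ 87.22 g.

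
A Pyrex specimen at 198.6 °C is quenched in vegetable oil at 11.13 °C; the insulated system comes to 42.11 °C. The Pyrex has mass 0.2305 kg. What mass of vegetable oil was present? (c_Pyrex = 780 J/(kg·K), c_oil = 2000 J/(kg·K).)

Heat gained plus heat lost sum to zero:
0.2305×780×(42.11 − 198.6) + m×2000×(42.11 − 11.13) = 0
61960 m = 28135
m = 28135/61960 ≈ 0.4541 kg

m ≈ 0.454 kg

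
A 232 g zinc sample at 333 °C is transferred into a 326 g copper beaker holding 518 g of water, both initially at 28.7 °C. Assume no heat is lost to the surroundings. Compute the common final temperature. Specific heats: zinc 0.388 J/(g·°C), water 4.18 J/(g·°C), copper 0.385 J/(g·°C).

Conservation of energy gives ΣQ = 0:
232*0.388*(T − 333) + 518*4.18*(T − 28.7) + 326*0.385*(T − 28.7) = 0
90.02(T − 333) + 2165.2(T − 28.7) + 125.51(T − 28.7) = 0
(90.02 + 2165.2 + 125.51) T = 90.02*333 + 2165.2*28.7 + 125.51*28.7
T ≈ 40.21 °C

T_f ≈ 40.2 °C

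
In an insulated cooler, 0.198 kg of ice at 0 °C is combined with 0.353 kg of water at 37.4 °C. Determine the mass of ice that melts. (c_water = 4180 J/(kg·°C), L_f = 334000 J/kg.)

m_melted ≈ 0.165 kg

Heat available from the water dropping to 0 °C: 0.353×4180×37.4 = 55185 J.
Fully melting the ice requires m_ice L_f = 0.198×334000 = 66132 J.
55185 J < 66132 J, so only part of the ice melts and the system sits at 0 °C.
Mass melted = 55185/334000 ≈ 0.1652 kg.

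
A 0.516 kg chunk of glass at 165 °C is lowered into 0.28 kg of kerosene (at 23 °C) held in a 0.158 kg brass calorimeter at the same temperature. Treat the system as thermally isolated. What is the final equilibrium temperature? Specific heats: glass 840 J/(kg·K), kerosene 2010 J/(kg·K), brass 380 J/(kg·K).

T_f ≈ 81.3 °C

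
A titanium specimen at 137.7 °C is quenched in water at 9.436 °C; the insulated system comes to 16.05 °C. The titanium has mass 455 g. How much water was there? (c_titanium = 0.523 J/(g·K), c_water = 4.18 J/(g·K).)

m ≈ 1050 g

Heat lost by the titanium = heat gained by the water:
455·0.523·(137.7 − 16.05) = m·4.18·(16.05 − 9.436)
27.65 m = 28948  ⇒  m ≈ 1047 g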